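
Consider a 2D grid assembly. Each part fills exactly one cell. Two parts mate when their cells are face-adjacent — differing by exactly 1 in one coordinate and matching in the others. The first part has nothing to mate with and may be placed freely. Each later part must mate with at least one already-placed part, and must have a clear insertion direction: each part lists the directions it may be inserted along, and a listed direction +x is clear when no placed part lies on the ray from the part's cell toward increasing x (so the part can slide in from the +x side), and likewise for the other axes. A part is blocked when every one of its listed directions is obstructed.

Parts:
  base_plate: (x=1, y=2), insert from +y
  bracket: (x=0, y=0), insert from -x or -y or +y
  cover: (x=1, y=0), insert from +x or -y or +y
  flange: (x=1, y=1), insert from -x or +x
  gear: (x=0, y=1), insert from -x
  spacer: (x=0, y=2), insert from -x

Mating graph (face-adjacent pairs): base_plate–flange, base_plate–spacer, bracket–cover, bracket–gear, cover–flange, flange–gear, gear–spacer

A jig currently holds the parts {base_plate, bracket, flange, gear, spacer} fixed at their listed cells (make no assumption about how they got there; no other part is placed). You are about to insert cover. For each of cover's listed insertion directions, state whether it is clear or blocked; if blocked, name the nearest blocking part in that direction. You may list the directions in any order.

+x: clear; +y: blocked by flange; -y: clear

+x: ray from cover(1, 0) has no placed part ⇒ clear
-y: ray from cover(1, 0) has no placed part ⇒ clear
+y: nearest on ray is flange@(1, 1) ⇒ blocked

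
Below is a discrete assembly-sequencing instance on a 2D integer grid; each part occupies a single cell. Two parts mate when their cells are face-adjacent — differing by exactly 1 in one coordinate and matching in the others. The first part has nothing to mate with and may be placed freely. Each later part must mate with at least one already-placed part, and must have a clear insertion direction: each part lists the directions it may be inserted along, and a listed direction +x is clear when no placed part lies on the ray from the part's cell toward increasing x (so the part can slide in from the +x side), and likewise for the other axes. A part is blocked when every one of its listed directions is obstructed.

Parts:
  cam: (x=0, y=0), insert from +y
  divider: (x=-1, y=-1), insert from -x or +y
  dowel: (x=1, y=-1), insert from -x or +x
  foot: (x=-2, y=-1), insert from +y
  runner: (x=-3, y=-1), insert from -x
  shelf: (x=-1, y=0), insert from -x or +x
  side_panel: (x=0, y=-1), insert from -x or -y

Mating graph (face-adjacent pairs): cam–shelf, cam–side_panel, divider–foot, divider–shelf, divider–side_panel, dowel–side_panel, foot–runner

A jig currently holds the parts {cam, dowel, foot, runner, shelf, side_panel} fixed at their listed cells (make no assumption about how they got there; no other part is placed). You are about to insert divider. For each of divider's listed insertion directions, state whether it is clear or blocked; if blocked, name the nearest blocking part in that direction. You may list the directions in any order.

-x: nearest on ray is foot@(-2, -1) ⇒ blocked
+y: nearest on ray is shelf@(-1, 0) ⇒ blocked

+y: blocked by shelf; -x: blocked by foot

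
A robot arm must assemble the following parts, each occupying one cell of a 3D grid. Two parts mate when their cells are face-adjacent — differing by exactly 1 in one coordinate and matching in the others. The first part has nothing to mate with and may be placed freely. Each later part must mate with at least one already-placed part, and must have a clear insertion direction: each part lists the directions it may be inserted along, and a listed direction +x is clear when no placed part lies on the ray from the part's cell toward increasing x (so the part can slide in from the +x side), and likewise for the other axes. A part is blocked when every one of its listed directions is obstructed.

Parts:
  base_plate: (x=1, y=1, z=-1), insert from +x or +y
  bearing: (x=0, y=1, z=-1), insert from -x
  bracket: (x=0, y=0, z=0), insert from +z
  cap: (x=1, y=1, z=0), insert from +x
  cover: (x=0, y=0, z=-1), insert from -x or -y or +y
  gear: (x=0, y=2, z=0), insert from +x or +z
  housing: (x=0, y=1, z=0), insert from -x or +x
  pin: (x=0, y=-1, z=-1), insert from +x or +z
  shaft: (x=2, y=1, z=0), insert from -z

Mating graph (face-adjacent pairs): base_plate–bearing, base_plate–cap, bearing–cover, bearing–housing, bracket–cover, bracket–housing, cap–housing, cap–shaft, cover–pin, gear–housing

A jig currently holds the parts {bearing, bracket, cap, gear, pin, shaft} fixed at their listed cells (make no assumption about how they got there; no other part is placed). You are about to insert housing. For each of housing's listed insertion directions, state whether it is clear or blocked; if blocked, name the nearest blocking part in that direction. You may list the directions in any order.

+x: blocked by cap; -x: clear

-x: ray from housing(0, 1, 0) has no placed part ⇒ clear
+x: nearest on ray is cap@(1, 1, 0) ⇒ blocked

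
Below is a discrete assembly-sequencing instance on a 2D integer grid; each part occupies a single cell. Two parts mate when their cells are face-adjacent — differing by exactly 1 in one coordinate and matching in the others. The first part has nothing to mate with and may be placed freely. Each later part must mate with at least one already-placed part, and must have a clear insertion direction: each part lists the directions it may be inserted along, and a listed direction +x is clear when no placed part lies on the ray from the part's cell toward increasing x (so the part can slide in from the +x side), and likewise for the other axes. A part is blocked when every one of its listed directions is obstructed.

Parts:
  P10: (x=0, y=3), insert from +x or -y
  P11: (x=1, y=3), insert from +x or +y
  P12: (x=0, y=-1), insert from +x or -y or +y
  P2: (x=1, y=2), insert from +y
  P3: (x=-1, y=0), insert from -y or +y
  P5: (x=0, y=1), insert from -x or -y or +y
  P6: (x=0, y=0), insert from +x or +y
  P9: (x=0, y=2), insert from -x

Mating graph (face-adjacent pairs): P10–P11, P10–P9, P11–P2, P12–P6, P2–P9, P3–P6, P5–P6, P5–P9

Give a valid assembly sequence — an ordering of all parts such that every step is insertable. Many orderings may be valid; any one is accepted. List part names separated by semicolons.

1. P3@(-1, 0) [-y clear] — {P3}
2. P6@(0, 0) [+x clear] — {P3, P6}
3. P12@(0, -1) [+x clear] — {P12, P3, P6}
4. P5@(0, 1) [-x clear] — {P12, P3, P5, P6}
5. P9@(0, 2) [-x clear] — {P12, P3, P5, P6, P9}
6. P2@(1, 2) [+y clear] — {P12, P2, P3, P5, P6, P9}
7. P10@(0, 3) [+x clear] — {P10, P12, P2, P3, P5, P6, P9}
8. P11@(1, 3) [+x clear] — {P10, P11, P12, P2, P3, P5, P6, P9}

P3; P6; P12; P5; P9; P2; P10; P11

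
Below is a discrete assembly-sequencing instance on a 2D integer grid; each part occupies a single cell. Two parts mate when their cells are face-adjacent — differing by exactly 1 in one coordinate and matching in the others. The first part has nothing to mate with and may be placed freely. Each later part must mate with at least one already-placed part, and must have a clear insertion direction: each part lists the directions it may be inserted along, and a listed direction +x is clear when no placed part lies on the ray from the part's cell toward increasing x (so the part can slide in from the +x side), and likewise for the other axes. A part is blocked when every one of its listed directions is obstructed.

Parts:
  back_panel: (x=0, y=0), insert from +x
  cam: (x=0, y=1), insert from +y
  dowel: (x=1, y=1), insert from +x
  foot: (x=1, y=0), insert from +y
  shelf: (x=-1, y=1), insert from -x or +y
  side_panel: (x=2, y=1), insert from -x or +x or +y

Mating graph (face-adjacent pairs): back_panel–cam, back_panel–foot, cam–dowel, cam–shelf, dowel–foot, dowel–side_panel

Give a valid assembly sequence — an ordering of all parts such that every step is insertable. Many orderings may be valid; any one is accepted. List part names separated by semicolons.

cam; back_panel; foot; dowel; side_panel; shelf

1. cam@(0, 1) [+y clear] — {cam}
2. back_panel@(0, 0) [+x clear] — {back_panel, cam}
3. foot@(1, 0) [+y clear] — {back_panel, cam, foot}
4. dowel@(1, 1) [+x clear] — {back_panel, cam, dowel, foot}
5. side_panel@(2, 1) [+x clear] — {back_panel, cam, dowel, foot, side_panel}
6. shelf@(-1, 1) [-x clear] — {back_panel, cam, dowel, foot, shelf, side_panel}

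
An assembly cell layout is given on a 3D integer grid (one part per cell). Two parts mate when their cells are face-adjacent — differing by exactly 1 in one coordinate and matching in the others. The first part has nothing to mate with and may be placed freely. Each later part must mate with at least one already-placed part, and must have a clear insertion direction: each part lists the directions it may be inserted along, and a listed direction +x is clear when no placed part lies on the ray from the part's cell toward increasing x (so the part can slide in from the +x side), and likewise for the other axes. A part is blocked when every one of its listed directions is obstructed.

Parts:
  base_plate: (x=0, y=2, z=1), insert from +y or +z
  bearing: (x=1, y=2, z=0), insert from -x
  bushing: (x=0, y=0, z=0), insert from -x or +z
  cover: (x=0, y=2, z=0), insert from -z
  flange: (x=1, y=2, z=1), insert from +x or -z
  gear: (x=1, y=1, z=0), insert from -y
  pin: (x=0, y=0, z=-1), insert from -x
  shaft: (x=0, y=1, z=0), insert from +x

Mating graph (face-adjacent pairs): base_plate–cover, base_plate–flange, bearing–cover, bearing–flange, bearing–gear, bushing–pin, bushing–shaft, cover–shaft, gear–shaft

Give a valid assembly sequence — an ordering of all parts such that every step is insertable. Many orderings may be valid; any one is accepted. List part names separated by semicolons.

base_plate; flange; bearing; cover; shaft; gear; bushing; pin

1. base_plate@(0, 2, 1) [+y clear] — {base_plate}
2. flange@(1, 2, 1) [+x clear] — {base_plate, flange}
3. bearing@(1, 2, 0) [-x clear] — {base_plate, bearing, flange}
4. cover@(0, 2, 0) [-z clear] — {base_plate, bearing, cover, flange}
5. shaft@(0, 1, 0) [+x clear] — {base_plate, bearing, cover, flange, shaft}
6. gear@(1, 1, 0) [-y clear] — {base_plate, bearing, cover, flange, gear, shaft}
7. bushing@(0, 0, 0) [-x clear] — {base_plate, bearing, bushing, cover, flange, gear, shaft}
8. pin@(0, 0, -1) [-x clear] — {base_plate, bearing, bushing, cover, flange, gear, pin, shaft}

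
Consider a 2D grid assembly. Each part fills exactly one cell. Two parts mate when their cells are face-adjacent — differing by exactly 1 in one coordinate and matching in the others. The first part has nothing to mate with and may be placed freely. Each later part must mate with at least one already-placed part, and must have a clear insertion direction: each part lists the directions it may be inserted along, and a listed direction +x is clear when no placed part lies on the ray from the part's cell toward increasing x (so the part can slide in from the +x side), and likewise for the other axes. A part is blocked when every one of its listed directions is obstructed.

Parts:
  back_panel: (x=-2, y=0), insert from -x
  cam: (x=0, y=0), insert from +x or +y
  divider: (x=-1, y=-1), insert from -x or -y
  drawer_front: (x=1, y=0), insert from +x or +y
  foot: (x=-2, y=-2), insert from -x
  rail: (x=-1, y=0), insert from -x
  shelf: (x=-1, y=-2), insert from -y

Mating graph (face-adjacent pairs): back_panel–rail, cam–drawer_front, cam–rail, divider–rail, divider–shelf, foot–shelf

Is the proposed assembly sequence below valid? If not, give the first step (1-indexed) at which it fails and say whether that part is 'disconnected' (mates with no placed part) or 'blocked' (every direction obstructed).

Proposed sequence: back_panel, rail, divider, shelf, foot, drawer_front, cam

1. back_panel@(-2, 0) [-x clear] — {back_panel}
2. rail@(-1, 0) — -x all obstructed ⇒ blocked

Invalid at step 2 (blocked)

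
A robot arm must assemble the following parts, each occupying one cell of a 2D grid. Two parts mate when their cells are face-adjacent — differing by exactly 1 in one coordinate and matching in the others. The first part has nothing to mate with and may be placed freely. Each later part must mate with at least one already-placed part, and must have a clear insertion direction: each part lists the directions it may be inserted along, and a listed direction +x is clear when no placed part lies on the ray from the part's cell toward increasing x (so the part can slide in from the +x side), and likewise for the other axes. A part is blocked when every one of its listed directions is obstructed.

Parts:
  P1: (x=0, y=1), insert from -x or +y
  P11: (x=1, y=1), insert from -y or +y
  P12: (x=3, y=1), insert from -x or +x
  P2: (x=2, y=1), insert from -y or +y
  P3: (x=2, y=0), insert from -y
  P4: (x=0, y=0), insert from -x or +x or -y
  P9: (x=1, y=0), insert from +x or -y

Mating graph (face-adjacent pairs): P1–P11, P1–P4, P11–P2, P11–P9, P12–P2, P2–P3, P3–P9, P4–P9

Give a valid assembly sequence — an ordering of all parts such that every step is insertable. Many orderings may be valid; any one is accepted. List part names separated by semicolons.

1. P1@(0, 1) [-x clear] — {P1}
2. P4@(0, 0) [-x clear] — {P1, P4}
3. P9@(1, 0) [+x clear] — {P1, P4, P9}
4. P3@(2, 0) [-y clear] — {P1, P3, P4, P9}
5. P2@(2, 1) [+y clear] — {P1, P2, P3, P4, P9}
6. P11@(1, 1) [+y clear] — {P1, P11, P2, P3, P4, P9}
7. P12@(3, 1) [+x clear] — {P1, P11, P12, P2, P3, P4, P9}

P1; P4; P9; P3; P2; P11; P12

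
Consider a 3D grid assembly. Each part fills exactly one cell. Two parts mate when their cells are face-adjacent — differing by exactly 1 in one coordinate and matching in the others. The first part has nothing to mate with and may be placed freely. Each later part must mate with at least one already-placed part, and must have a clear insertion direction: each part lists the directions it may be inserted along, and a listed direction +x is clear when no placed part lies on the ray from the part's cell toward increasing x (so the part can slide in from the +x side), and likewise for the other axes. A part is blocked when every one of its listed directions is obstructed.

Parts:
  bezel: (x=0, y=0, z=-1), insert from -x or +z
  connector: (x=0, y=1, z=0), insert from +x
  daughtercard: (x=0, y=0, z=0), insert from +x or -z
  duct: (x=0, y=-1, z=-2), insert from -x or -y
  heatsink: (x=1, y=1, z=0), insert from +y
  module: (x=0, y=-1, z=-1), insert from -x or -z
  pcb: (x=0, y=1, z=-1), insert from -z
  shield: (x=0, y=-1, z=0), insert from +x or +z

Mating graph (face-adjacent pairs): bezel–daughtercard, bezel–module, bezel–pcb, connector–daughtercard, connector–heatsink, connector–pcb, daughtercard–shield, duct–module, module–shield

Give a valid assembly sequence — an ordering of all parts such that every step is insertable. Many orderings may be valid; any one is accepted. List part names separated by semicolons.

module; duct; bezel; daughtercard; pcb; shield; connector; heatsink

1. module@(0, -1, -1) [-x clear] — {module}
2. duct@(0, -1, -2) [-x clear] — {duct, module}
3. bezel@(0, 0, -1) [-x clear] — {bezel, duct, module}
4. daughtercard@(0, 0, 0) [+x clear] — {bezel, daughtercard, duct, module}
5. pcb@(0, 1, -1) [-z clear] — {bezel, daughtercard, duct, module, pcb}
6. shield@(0, -1, 0) [+x clear] — {bezel, daughtercard, duct, module, pcb, shield}
7. connector@(0, 1, 0) [+x clear] — {bezel, connector, daughtercard, duct, module, pcb, shield}
8. heatsink@(1, 1, 0) [+y clear] — {bezel, connector, daughtercard, duct, heatsink, module, pcb, shield}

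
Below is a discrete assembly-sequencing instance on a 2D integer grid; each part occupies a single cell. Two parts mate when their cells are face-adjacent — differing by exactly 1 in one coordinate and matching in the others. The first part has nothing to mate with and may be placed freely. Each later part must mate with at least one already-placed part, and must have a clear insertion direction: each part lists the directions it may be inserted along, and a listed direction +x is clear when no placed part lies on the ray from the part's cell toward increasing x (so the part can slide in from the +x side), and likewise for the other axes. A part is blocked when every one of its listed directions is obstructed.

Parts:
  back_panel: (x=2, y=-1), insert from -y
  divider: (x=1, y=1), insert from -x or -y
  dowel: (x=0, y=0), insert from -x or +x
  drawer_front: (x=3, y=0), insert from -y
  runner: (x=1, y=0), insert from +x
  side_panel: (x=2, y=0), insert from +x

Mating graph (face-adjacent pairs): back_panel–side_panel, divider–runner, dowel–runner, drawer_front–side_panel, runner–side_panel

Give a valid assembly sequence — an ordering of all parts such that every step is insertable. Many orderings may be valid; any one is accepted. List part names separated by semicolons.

dowel; runner; divider; side_panel; drawer_front; back_panel

1. dowel@(0, 0) [-x clear] — {dowel}
2. runner@(1, 0) [+x clear] — {dowel, runner}
3. divider@(1, 1) [-x clear] — {divider, dowel, runner}
4. side_panel@(2, 0) [+x clear] — {divider, dowel, runner, side_panel}
5. drawer_front@(3, 0) [-y clear] — {divider, dowel, drawer_front, runner, side_panel}
6. back_panel@(2, -1) [-y clear] — {back_panel, divider, dowel, drawer_front, runner, side_panel}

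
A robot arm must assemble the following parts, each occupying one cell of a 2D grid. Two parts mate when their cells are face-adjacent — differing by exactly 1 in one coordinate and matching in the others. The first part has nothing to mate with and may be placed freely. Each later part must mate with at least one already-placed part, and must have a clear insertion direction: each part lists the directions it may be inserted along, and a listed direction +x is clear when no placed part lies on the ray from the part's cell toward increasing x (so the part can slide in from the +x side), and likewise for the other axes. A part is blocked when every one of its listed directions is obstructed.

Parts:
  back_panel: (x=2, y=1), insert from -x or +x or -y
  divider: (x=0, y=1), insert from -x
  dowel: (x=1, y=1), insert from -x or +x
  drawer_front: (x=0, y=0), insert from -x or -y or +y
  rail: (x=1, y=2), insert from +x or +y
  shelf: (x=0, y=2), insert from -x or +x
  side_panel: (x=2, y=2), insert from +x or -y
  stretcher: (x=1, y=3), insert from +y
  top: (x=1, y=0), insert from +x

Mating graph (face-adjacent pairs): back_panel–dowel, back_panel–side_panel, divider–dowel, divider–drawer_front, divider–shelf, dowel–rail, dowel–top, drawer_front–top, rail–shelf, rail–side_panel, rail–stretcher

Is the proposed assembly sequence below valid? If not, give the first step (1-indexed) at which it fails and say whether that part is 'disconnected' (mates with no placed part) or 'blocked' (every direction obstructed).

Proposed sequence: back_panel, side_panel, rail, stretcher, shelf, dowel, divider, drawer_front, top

Valid

1. back_panel@(2, 1) [-x clear] — {back_panel}
2. side_panel@(2, 2) [+x clear] — {back_panel, side_panel}
3. rail@(1, 2) [+y clear] — {back_panel, rail, side_panel}
4. stretcher@(1, 3) [+y clear] — {back_panel, rail, side_panel, stretcher}
5. shelf@(0, 2) [-x clear] — {back_panel, rail, shelf, side_panel, stretcher}
6. dowel@(1, 1) [-x clear] — {back_panel, dowel, rail, shelf, side_panel, stretcher}
7. divider@(0, 1) [-x clear] — {back_panel, divider, dowel, rail, shelf, side_panel, stretcher}
8. drawer_front@(0, 0) [-x clear] — {back_panel, divider, dowel, drawer_front, rail, shelf, side_panel, stretcher}
9. top@(1, 0) [+x clear] — {back_panel, divider, dowel, drawer_front, rail, shelf, side_panel, stretcher, top}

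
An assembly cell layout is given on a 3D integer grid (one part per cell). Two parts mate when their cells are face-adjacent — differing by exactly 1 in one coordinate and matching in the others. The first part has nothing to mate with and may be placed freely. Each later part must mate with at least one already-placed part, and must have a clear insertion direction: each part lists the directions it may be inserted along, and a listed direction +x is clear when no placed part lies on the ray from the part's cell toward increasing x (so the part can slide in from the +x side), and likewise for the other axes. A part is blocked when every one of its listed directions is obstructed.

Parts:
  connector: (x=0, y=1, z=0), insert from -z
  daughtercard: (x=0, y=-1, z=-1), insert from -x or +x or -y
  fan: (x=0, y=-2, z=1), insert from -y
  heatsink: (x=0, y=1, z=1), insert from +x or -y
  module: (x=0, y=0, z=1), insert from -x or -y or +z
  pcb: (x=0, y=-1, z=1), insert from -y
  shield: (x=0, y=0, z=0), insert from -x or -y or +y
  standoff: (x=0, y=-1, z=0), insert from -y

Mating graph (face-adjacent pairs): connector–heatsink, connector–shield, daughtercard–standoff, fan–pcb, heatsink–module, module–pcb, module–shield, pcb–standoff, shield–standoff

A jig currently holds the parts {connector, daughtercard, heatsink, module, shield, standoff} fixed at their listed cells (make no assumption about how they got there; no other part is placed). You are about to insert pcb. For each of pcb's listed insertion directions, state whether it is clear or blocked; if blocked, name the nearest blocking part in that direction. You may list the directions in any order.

-y: clear

-y: ray from pcb(0, -1, 1) has no placed part ⇒ clear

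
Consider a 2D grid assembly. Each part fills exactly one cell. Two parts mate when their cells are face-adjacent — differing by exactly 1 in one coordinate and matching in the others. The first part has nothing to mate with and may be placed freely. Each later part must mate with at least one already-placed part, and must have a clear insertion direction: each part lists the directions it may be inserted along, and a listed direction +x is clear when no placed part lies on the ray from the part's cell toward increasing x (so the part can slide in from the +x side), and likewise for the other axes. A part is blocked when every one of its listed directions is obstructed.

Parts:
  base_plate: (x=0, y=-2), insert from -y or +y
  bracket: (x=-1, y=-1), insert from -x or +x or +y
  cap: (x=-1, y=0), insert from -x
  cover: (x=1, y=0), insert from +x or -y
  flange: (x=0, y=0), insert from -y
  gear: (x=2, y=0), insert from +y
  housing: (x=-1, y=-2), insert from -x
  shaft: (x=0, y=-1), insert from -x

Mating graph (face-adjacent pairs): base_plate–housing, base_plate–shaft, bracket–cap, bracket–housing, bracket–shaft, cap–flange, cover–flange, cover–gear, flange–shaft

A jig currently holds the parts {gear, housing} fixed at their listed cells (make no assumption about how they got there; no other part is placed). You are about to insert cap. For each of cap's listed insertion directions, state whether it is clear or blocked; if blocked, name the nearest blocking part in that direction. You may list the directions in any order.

-x: ray from cap(-1, 0) has no placed part ⇒ clear

-x: clear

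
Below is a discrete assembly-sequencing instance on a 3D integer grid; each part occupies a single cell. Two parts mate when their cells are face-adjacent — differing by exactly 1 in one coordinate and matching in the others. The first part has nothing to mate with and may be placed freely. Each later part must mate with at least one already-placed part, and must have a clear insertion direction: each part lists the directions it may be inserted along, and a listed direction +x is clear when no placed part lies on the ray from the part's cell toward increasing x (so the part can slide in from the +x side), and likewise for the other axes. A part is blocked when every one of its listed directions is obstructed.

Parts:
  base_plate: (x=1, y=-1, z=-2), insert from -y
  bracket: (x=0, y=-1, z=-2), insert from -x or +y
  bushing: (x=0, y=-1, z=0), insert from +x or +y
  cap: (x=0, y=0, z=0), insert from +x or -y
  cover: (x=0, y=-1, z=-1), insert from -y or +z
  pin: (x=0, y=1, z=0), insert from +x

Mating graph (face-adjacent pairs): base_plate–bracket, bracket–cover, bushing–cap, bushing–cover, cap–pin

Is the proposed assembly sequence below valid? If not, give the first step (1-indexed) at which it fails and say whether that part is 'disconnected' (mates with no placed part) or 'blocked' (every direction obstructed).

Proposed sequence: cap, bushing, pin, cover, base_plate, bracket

Invalid at step 5 (disconnected)

1. cap@(0, 0, 0) [+x clear] — {cap}
2. bushing@(0, -1, 0) [+x clear] — {bushing, cap}
3. pin@(0, 1, 0) [+x clear] — {bushing, cap, pin}
4. cover@(0, -1, -1) [-y clear] — {bushing, cap, cover, pin}
5. base_plate@(1, -1, -2) — no placed neighbour ⇒ disconnected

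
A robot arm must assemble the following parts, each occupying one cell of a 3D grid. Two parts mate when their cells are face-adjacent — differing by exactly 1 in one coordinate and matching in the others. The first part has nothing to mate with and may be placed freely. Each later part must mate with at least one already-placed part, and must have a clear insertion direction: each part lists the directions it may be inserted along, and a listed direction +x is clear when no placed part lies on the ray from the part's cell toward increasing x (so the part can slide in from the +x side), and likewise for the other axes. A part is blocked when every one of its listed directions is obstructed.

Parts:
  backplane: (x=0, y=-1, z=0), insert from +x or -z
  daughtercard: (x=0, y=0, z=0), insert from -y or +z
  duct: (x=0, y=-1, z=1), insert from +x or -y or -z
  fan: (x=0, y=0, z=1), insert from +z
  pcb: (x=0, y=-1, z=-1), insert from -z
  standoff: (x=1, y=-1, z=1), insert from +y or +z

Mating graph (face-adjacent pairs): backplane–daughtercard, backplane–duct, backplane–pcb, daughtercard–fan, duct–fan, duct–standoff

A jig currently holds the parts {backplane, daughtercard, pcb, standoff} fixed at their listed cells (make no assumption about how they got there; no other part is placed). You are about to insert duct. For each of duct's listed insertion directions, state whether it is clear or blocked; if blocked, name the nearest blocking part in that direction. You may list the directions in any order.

+x: nearest on ray is standoff@(1, -1, 1) ⇒ blocked
-y: ray from duct(0, -1, 1) has no placed part ⇒ clear
-z: nearest on ray is backplane@(0, -1, 0) ⇒ blocked

+x: blocked by standoff; -y: clear; -z: blocked by backplane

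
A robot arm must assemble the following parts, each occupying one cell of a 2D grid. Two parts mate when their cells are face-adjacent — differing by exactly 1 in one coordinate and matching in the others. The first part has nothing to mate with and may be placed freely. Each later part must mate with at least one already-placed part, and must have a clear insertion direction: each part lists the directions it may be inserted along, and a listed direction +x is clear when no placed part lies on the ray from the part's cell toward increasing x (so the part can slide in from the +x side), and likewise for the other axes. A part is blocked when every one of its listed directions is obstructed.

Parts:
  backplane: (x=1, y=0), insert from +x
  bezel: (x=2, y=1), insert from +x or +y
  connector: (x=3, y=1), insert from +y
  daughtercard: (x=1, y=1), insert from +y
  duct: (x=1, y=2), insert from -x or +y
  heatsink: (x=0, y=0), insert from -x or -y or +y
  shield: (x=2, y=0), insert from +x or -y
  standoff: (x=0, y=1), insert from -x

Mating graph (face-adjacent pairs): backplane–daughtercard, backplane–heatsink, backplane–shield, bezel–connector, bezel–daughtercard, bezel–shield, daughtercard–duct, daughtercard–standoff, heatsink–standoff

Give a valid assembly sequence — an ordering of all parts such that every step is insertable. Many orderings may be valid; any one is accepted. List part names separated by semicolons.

1. daughtercard@(1, 1) [+y clear] — {daughtercard}
2. backplane@(1, 0) [+x clear] — {backplane, daughtercard}
3. shield@(2, 0) [+x clear] — {backplane, daughtercard, shield}
4. standoff@(0, 1) [-x clear] — {backplane, daughtercard, shield, standoff}
5. heatsink@(0, 0) [-x clear] — {backplane, daughtercard, heatsink, shield, standoff}
6. duct@(1, 2) [-x clear] — {backplane, daughtercard, duct, heatsink, shield, standoff}
7. bezel@(2, 1) [+x clear] — {backplane, bezel, daughtercard, duct, heatsink, shield, standoff}
8. connector@(3, 1) [+y clear] — {backplane, bezel, connector, daughtercard, duct, heatsink, shield, standoff}

daughtercard; backplane; shield; standoff; heatsink; duct; bezel; connector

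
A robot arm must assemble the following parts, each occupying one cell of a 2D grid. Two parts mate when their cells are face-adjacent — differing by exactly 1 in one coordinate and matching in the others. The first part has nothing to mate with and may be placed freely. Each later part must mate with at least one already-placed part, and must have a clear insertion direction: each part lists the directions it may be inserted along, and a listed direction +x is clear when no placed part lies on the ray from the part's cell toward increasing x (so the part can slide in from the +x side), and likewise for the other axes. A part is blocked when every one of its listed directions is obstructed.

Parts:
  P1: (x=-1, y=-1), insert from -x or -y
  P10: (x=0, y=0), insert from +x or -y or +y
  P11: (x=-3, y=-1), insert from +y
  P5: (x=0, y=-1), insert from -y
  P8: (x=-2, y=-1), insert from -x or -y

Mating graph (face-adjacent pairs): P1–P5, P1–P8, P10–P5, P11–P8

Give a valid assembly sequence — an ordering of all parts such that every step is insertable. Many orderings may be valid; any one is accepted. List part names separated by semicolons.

P1; P5; P10; P8; P11

1. P1@(-1, -1) [-x clear] — {P1}
2. P5@(0, -1) [-y clear] — {P1, P5}
3. P10@(0, 0) [+x clear] — {P1, P10, P5}
4. P8@(-2, -1) [-x clear] — {P1, P10, P5, P8}
5. P11@(-3, -1) [+y clear] — {P1, P10, P11, P5, P8}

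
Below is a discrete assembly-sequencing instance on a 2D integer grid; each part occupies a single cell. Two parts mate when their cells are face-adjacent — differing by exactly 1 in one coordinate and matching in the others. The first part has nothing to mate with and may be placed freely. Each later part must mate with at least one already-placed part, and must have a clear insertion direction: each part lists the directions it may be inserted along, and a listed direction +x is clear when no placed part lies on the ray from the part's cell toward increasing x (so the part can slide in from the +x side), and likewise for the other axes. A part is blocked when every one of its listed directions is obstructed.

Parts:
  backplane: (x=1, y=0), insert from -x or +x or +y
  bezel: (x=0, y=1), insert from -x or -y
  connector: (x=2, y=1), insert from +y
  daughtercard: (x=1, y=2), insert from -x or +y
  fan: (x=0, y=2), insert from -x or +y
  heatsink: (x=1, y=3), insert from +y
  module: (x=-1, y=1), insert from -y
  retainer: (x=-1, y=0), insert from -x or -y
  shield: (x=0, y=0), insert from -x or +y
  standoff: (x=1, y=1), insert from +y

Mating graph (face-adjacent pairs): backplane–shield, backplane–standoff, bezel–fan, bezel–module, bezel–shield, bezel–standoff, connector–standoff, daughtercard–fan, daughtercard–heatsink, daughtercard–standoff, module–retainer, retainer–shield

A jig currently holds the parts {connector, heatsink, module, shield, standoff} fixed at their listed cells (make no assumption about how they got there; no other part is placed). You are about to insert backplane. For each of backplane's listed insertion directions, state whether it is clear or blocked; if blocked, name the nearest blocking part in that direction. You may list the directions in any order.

-x: nearest on ray is shield@(0, 0) ⇒ blocked
+x: ray from backplane(1, 0) has no placed part ⇒ clear
+y: nearest on ray is standoff@(1, 1) ⇒ blocked

+x: clear; +y: blocked by standoff; -x: blocked by shield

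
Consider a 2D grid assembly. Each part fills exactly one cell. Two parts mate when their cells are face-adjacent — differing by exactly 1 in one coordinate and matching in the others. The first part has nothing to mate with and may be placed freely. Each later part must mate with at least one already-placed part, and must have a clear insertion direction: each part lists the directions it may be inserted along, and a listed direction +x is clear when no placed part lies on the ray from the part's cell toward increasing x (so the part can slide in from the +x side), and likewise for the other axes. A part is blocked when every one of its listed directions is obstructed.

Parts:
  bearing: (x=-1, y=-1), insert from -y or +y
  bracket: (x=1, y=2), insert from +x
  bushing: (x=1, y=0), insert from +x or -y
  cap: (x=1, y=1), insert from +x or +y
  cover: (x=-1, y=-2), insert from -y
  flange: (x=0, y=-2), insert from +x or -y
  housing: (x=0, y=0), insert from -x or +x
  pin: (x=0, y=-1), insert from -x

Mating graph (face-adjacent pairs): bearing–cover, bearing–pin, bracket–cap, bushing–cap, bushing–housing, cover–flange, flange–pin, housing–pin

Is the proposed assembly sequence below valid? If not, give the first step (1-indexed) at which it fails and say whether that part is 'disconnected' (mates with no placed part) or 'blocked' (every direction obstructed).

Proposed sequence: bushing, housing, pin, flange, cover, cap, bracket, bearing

Valid

1. bushing@(1, 0) [+x clear] — {bushing}
2. housing@(0, 0) [-x clear] — {bushing, housing}
3. pin@(0, -1) [-x clear] — {bushing, housing, pin}
4. flange@(0, -2) [+x clear] — {bushing, flange, housing, pin}
5. cover@(-1, -2) [-y clear] — {bushing, cover, flange, housing, pin}
6. cap@(1, 1) [+x clear] — {bushing, cap, cover, flange, housing, pin}
7. bracket@(1, 2) [+x clear] — {bracket, bushing, cap, cover, flange, housing, pin}
8. bearing@(-1, -1) [+y clear] — {bearing, bracket, bushing, cap, cover, flange, housing, pin}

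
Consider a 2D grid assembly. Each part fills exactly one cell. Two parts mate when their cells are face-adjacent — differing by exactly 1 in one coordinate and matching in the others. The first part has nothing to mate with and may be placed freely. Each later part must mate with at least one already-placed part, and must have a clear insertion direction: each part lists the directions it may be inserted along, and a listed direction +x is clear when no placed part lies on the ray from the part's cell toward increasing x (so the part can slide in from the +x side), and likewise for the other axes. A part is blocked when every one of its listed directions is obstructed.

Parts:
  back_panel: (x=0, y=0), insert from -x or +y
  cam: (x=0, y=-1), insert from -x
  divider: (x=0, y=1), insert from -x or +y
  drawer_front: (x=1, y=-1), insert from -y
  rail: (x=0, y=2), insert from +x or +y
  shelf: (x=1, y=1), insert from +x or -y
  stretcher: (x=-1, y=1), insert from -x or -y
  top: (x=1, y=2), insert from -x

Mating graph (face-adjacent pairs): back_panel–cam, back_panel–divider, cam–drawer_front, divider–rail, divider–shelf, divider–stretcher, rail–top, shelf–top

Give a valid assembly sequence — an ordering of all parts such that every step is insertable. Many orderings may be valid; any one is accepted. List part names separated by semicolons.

1. drawer_front@(1, -1) [-y clear] — {drawer_front}
2. cam@(0, -1) [-x clear] — {cam, drawer_front}
3. back_panel@(0, 0) [-x clear] — {back_panel, cam, drawer_front}
4. divider@(0, 1) [-x clear] — {back_panel, cam, divider, drawer_front}
5. stretcher@(-1, 1) [-x clear] — {back_panel, cam, divider, drawer_front, stretcher}
6. shelf@(1, 1) [+x clear] — {back_panel, cam, divider, drawer_front, shelf, stretcher}
7. top@(1, 2) [-x clear] — {back_panel, cam, divider, drawer_front, shelf, stretcher, top}
8. rail@(0, 2) [+y clear] — {back_panel, cam, divider, drawer_front, rail, shelf, stretcher, top}

drawer_front; cam; back_panel; divider; stretcher; shelf; top; rail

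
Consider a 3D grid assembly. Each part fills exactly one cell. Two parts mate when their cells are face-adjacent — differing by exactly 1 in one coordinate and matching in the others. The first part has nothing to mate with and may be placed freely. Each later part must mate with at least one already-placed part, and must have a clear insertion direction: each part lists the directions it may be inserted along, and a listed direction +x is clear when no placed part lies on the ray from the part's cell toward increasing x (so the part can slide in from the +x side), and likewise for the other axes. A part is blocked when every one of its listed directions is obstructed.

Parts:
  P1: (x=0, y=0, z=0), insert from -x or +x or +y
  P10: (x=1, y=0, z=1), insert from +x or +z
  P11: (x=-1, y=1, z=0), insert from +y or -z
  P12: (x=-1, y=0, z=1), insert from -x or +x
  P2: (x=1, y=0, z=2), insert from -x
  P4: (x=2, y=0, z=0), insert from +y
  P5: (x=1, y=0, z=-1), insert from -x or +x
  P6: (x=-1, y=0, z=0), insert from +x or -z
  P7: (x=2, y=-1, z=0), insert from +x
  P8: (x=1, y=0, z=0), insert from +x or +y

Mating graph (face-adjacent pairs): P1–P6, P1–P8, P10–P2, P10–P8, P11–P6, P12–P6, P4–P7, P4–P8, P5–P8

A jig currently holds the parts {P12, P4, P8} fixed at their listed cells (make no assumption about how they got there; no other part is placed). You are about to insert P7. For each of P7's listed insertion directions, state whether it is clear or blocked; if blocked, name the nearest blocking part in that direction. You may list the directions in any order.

+x: clear

+x: ray from P7(2, -1, 0) has no placed part ⇒ clear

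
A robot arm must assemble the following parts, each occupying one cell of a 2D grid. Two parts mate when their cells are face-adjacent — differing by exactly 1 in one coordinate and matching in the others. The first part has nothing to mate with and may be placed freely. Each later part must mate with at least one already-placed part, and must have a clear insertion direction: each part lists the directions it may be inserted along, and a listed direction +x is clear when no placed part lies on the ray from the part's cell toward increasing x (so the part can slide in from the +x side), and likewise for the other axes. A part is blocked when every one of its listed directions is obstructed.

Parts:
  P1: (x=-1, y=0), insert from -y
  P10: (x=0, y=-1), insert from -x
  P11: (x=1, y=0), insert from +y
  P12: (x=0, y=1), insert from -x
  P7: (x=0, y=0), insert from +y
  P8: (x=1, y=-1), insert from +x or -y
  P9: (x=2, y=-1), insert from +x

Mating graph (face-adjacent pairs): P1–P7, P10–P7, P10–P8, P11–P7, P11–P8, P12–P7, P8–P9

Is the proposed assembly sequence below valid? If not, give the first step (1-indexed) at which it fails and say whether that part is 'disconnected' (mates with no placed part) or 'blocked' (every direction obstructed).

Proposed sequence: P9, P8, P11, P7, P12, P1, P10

Valid

1. P9@(2, -1) [+x clear] — {P9}
2. P8@(1, -1) [-y clear] — {P8, P9}
3. P11@(1, 0) [+y clear] — {P11, P8, P9}
4. P7@(0, 0) [+y clear] — {P11, P7, P8, P9}
5. P12@(0, 1) [-x clear] — {P11, P12, P7, P8, P9}
6. P1@(-1, 0) [-y clear] — {P1, P11, P12, P7, P8, P9}
7. P10@(0, -1) [-x clear] — {P1, P10, P11, P12, P7, P8, P9}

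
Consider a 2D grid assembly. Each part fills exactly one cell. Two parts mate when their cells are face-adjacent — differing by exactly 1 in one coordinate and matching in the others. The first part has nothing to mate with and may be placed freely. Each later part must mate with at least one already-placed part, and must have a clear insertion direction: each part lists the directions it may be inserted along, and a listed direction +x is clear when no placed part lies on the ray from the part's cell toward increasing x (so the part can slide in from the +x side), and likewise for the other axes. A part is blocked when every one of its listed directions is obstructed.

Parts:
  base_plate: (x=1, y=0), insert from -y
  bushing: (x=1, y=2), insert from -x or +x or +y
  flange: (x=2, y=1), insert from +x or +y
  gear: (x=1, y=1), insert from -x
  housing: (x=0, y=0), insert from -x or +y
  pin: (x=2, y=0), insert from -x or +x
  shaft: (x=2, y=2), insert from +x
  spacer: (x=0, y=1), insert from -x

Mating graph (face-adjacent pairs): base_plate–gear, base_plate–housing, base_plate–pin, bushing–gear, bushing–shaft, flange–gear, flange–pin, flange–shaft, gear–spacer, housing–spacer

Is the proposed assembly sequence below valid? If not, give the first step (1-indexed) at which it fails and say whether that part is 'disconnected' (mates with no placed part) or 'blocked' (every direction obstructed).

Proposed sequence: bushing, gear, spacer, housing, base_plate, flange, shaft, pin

1. bushing@(1, 2) [-x clear] — {bushing}
2. gear@(1, 1) [-x clear] — {bushing, gear}
3. spacer@(0, 1) [-x clear] — {bushing, gear, spacer}
4. housing@(0, 0) [-x clear] — {bushing, gear, housing, spacer}
5. base_plate@(1, 0) [-y clear] — {base_plate, bushing, gear, housing, spacer}
6. flange@(2, 1) [+x clear] — {base_plate, bushing, flange, gear, housing, spacer}
7. shaft@(2, 2) [+x clear] — {base_plate, bushing, flange, gear, housing, shaft, spacer}
8. pin@(2, 0) [+x clear] — {base_plate, bushing, flange, gear, housing, pin, shaft, spacer}

Valid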